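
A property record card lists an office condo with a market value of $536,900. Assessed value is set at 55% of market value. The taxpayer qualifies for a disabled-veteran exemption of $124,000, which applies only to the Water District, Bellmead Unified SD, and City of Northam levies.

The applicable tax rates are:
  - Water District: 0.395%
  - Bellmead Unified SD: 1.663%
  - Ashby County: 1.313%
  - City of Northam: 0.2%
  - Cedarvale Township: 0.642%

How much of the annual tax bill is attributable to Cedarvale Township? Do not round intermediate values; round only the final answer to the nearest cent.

Assessed value = $536,900 × 0.55 = $295,295
Cedarvale Township taxable value = $295,295 (exemption does not apply)
Cedarvale Township levy = $295,295 × 0.00642 = $1,895.7939

$1,895.79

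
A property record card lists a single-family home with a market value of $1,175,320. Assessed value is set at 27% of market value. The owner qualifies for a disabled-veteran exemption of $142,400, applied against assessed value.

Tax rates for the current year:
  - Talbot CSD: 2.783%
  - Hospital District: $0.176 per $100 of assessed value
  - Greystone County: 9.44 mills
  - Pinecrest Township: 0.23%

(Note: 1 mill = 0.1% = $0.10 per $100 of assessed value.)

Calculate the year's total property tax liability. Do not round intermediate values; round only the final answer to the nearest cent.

$7,230.12

Assessed value = $1,175,320 × 0.27 = $317,336.4
Taxable value = $317,336.4 − $142,400 = $174,936.4
Talbot CSD: $174,936.4 × 0.02783 = $4,868.480012
Hospital District: $174,936.4 × 0.00176 = $307.888064
Greystone County: $174,936.4 × 0.00944 = $1,651.399616
Pinecrest Township: $174,936.4 × 0.0023 = $402.35372
Total = $7,230.121412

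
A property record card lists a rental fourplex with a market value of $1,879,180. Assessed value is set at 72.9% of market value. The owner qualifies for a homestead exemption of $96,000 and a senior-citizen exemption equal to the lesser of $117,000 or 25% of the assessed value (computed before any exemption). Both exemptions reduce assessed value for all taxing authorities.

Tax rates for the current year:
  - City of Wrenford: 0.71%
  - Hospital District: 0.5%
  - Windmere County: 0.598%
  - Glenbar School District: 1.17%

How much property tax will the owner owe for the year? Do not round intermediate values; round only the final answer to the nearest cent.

Assessed value = $1,879,180 × 0.729 = $1,369,922.22
Senior-citizen exemption = min($117,000, 25% × $1,369,922.22) = min($117,000, $342,480.555) = $117,000 (dollar cap binds)
Taxable value = $1,369,922.22 − $96,000 − $117,000 = $1,156,922.22
City of Wrenford: $1,156,922.22 × 0.0071 = $8,214.147762
Hospital District: $1,156,922.22 × 0.005 = $5,784.6111
Windmere County: $1,156,922.22 × 0.00598 = $6,918.3948756
Glenbar School District: $1,156,922.22 × 0.0117 = $13,535.989974
Total = $34,453.1437116

$34,453.14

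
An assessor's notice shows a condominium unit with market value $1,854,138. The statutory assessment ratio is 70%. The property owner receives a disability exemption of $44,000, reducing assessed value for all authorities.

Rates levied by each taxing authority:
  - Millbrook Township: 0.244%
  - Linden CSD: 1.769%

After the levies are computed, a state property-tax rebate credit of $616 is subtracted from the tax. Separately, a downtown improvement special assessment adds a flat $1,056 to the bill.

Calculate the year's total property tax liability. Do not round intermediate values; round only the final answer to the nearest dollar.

$25,681

Assessed value = $1,854,138 × 0.7 = $1,297,896.6
Taxable value = $1,297,896.6 − $44,000 = $1,253,896.6
Millbrook Township: $1,253,896.6 × 0.00244 = $3,059.507704
Linden CSD: $1,253,896.6 × 0.01769 = $22,181.430854
Levies subtotal = $25,240.938558
After credit = $25,240.938558 − $616 = $24,624.938558
Total = $24,624.938558 + $1,056 = $25,680.938558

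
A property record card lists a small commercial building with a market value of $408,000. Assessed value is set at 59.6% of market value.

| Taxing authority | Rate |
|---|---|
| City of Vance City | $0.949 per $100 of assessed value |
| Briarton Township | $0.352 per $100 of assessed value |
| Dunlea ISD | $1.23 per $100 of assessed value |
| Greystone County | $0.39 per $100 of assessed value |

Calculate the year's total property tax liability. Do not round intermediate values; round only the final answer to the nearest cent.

$7,102.94

Assessed value = $408,000 × 0.596 = $243,168
City of Vance City: $243,168 × 0.00949 = $2,307.66432
Briarton Township: $243,168 × 0.00352 = $855.95136
Dunlea ISD: $243,168 × 0.0123 = $2,990.9664
Greystone County: $243,168 × 0.0039 = $948.3552
Total = $2,307.66432 + $855.95136 + $2,990.9664 + $948.3552 = $7,102.93728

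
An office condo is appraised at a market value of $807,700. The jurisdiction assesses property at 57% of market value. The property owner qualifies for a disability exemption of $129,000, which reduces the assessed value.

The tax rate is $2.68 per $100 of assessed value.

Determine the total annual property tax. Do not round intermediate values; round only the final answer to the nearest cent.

$8,881.23

Assessed value = $807,700 × 0.57 = $460,389
Taxable value = $460,389 − $129,000 = $331,389
Tax = $331,389 × 0.0268 = $8,881.2252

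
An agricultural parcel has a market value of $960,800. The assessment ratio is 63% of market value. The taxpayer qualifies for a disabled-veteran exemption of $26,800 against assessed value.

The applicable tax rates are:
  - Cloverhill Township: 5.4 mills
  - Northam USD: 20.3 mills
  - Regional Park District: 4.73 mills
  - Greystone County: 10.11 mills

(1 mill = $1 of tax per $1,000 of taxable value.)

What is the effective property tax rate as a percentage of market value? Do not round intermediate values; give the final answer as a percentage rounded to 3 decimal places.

Assessed value = $960,800 × 0.63 = $605,304
Taxable value = $605,304 − $26,800 = $578,504
Cloverhill Township: $578,504 × 0.0054 = $3,123.9216
Northam USD: $578,504 × 0.0203 = $11,743.6312
Regional Park District: $578,504 × 0.00473 = $2,736.32392
Greystone County: $578,504 × 0.01011 = $5,848.67544
Total tax = $23,452.55216
Effective rate = $23,452.55216 ÷ $960,800 = 2.441% of market value

2.441%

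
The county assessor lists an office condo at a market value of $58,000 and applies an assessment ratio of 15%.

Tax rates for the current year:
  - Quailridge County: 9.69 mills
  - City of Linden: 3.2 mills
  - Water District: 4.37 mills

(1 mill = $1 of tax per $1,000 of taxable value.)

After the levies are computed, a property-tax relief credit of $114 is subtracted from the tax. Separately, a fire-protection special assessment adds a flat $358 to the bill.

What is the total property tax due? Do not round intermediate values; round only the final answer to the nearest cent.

$394.16

Assessed value = $58,000 × 0.15 = $8,700
Quailridge County: $8,700 × 0.00969 = $84.303
City of Linden: $8,700 × 0.0032 = $27.84
Water District: $8,700 × 0.00437 = $38.019
Levies subtotal = $150.162
After credit = $150.162 − $114 = $36.162
Total = $36.162 + $358 = $394.162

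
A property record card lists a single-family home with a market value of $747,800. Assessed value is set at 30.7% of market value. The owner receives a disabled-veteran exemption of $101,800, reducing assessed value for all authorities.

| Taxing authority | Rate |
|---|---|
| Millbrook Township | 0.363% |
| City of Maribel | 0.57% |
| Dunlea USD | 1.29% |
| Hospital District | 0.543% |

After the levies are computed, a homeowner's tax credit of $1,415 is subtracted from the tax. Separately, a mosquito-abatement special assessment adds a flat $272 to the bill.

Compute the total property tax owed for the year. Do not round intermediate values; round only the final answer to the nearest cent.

$2,391.25

Assessed value = $747,800 × 0.307 = $229,574.6
Taxable value = $229,574.6 − $101,800 = $127,774.6
Millbrook Township: $127,774.6 × 0.00363 = $463.821798
City of Maribel: $127,774.6 × 0.0057 = $728.31522
Dunlea USD: $127,774.6 × 0.0129 = $1,648.29234
Hospital District: $127,774.6 × 0.00543 = $693.816078
Levies subtotal = $3,534.245436
After credit = $3,534.245436 − $1,415 = $2,119.245436
Total = $2,119.245436 + $272 = $2,391.245436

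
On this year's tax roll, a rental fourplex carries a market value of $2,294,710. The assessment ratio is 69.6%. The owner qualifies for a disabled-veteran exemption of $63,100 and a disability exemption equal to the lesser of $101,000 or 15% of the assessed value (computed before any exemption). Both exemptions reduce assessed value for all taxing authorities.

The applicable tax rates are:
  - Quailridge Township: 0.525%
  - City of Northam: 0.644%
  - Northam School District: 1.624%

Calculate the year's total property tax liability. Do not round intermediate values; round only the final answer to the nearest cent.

$40,024.20

Assessed value = $2,294,710 × 0.696 = $1,597,118.16
Disability exemption = min($101,000, 15% × $1,597,118.16) = min($101,000, $239,567.724) = $101,000 (dollar cap binds)
Taxable value = $1,597,118.16 − $63,100 − $101,000 = $1,433,018.16
Quailridge Township: $1,433,018.16 × 0.00525 = $7,523.34534
City of Northam: $1,433,018.16 × 0.00644 = $9,228.6369504
Northam School District: $1,433,018.16 × 0.01624 = $23,272.2149184
Total = $40,024.1972088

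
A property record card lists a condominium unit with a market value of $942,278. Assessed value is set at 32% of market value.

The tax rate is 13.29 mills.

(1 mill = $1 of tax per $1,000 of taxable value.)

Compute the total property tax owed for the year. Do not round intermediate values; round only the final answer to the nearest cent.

$4,007.32

Assessed value = $942,278 × 0.32 = $301,528.96
Tax = $301,528.96 × 0.01329 = $4,007.3198784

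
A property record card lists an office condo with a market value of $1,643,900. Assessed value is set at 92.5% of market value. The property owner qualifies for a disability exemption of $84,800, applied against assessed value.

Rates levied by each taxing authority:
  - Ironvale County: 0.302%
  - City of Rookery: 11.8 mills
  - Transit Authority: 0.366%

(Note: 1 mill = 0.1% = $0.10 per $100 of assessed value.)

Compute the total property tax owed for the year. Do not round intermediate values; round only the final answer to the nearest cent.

Assessed value = $1,643,900 × 0.925 = $1,520,607.5
Taxable value = $1,520,607.5 − $84,800 = $1,435,807.5
Ironvale County: $1,435,807.5 × 0.00302 = $4,336.13865
City of Rookery: $1,435,807.5 × 0.0118 = $16,942.5285
Transit Authority: $1,435,807.5 × 0.00366 = $5,255.05545
Total = $26,533.7226

$26,533.72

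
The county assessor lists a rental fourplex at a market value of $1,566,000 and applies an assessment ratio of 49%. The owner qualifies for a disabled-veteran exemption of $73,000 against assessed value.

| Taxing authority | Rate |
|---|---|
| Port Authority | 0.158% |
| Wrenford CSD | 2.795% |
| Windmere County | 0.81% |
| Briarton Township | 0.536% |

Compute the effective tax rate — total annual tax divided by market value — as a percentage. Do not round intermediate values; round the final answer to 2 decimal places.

1.91%

Assessed value = $1,566,000 × 0.49 = $767,340
Taxable value = $767,340 − $73,000 = $694,340
Port Authority: $694,340 × 0.00158 = $1,097.0572
Wrenford CSD: $694,340 × 0.02795 = $19,406.803
Windmere County: $694,340 × 0.0081 = $5,624.154
Briarton Township: $694,340 × 0.00536 = $3,721.6624
Total tax = $29,849.6766
Effective rate = $29,849.6766 ÷ $1,566,000 = 1.91% of market value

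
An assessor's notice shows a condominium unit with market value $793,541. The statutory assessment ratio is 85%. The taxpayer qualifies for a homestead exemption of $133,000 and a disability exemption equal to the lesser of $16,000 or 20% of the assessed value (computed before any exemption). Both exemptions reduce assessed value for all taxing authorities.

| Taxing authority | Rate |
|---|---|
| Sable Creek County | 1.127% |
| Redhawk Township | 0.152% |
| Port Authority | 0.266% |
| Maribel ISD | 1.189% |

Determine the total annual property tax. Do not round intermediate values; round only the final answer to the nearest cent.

$14,367.44

Assessed value = $793,541 × 0.85 = $674,509.85
Disability exemption = min($16,000, 20% × $674,509.85) = min($16,000, $134,901.97) = $16,000 (dollar cap binds)
Taxable value = $674,509.85 − $133,000 − $16,000 = $525,509.85
Sable Creek County: $525,509.85 × 0.01127 = $5,922.4960095
Redhawk Township: $525,509.85 × 0.00152 = $798.774972
Port Authority: $525,509.85 × 0.00266 = $1,397.856201
Maribel ISD: $525,509.85 × 0.01189 = $6,248.3121165
Total = $14,367.439299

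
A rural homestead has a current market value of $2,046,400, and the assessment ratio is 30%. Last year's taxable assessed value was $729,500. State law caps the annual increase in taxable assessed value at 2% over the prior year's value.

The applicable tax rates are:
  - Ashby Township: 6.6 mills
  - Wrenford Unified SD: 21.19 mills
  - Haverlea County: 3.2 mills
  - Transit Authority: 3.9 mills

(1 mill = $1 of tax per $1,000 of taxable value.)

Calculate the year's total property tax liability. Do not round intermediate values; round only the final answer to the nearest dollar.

$21,420

Uncapped assessed value = $2,046,400 × 0.3 = $613,920
Cap limit = $729,500 × 1.02 = $744,090
Taxable assessed value = min($613,920, $744,090) = $613,920 (cap does not bind)
Ashby Township: $613,920 × 0.0066 = $4,051.872
Wrenford Unified SD: $613,920 × 0.02119 = $13,008.9648
Haverlea County: $613,920 × 0.0032 = $1,964.544
Transit Authority: $613,920 × 0.0039 = $2,394.288
Total = $21,419.6688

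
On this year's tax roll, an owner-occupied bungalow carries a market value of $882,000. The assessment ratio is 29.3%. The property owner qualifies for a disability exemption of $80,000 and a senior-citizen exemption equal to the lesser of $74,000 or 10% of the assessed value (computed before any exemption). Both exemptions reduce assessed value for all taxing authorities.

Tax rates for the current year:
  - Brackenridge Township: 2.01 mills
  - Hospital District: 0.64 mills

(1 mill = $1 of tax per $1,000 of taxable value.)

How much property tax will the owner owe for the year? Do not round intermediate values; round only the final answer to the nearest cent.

Assessed value = $882,000 × 0.293 = $258,426
Senior-citizen exemption = min($74,000, 10% × $258,426) = min($74,000, $25,842.6) = $25,842.6 (percentage binds)
Taxable value = $258,426 − $80,000 − $25,842.6 = $152,583.4
Brackenridge Township: $152,583.4 × 0.00201 = $306.692634
Hospital District: $152,583.4 × 0.00064 = $97.653376
Total = $404.34601

$404.35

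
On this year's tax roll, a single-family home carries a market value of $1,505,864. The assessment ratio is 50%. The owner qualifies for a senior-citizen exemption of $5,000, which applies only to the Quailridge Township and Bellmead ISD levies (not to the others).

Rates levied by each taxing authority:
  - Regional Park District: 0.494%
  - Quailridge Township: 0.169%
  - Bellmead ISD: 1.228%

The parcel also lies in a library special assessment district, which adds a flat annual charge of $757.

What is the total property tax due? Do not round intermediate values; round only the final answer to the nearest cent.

$14,925.09

Assessed value = $1,505,864 × 0.5 = $752,932
Regional Park District: $752,932 × 0.00494 = $3,719.48408
Quailridge Township: ($752,932 − $5,000) × 0.00169 = $747,932 × 0.00169 = $1,264.00508
Bellmead ISD: ($752,932 − $5,000) × 0.01228 = $747,932 × 0.01228 = $9,184.60496
Levies subtotal = $14,168.09412
Total = $14,168.09412 + $757 = $14,925.09412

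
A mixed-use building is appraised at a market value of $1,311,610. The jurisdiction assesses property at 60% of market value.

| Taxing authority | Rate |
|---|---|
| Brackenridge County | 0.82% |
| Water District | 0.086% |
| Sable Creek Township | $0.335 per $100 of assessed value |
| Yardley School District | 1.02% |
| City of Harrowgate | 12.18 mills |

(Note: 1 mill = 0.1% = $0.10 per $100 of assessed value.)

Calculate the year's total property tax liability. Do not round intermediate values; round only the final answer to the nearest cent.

$27,378.55

Assessed value = $1,311,610 × 0.6 = $786,966
Brackenridge County: $786,966 × 0.0082 = $6,453.1212
Water District: $786,966 × 0.00086 = $676.79076
Sable Creek Township: $786,966 × 0.00335 = $2,636.3361
Yardley School District: $786,966 × 0.0102 = $8,027.0532
City of Harrowgate: $786,966 × 0.01218 = $9,585.24588
Total = $27,378.54714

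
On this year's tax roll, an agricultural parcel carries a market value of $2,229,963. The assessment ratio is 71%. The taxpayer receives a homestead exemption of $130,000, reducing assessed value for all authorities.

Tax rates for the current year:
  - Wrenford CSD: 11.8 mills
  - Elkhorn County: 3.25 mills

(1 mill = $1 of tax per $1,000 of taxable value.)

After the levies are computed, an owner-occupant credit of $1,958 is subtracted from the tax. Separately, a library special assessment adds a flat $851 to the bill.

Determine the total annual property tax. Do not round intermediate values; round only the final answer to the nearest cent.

$20,764.77

Assessed value = $2,229,963 × 0.71 = $1,583,273.73
Taxable value = $1,583,273.73 − $130,000 = $1,453,273.73
Wrenford CSD: $1,453,273.73 × 0.0118 = $17,148.630014
Elkhorn County: $1,453,273.73 × 0.00325 = $4,723.1396225
Levies subtotal = $21,871.7696365
After credit = $21,871.7696365 − $1,958 = $19,913.7696365
Total = $19,913.7696365 + $851 = $20,764.7696365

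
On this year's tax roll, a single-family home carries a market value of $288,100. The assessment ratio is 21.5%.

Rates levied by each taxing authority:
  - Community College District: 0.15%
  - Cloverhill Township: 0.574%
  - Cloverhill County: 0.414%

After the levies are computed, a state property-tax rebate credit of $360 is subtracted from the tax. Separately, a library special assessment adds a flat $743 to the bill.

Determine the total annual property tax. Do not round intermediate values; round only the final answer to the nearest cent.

$1,087.89

Assessed value = $288,100 × 0.215 = $61,941.5
Community College District: $61,941.5 × 0.0015 = $92.91225
Cloverhill Township: $61,941.5 × 0.00574 = $355.54421
Cloverhill County: $61,941.5 × 0.00414 = $256.43781
Levies subtotal = $704.89427
After credit = $704.89427 − $360 = $344.89427
Total = $344.89427 + $743 = $1,087.89427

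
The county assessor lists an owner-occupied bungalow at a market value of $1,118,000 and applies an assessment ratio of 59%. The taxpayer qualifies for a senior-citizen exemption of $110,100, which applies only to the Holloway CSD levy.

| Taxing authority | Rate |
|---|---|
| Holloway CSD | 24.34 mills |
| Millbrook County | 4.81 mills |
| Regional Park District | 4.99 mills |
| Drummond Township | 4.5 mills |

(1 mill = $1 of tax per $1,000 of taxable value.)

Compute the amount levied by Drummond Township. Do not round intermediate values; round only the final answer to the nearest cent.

$2,968.29

Assessed value = $1,118,000 × 0.59 = $659,620
Drummond Township taxable value = $659,620 (exemption does not apply)
Drummond Township levy = $659,620 × 0.0045 = $2,968.29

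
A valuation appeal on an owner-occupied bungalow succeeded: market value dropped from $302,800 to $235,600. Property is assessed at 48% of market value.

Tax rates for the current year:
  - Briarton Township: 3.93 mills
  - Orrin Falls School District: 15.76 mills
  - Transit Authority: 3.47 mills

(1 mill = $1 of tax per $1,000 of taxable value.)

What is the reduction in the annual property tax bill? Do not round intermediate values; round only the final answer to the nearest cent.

Old assessed value = $302,800 × 0.48 = $145,344
New assessed value = $235,600 × 0.48 = $113,088
Combined rate = 0.00393 + 0.01576 + 0.00347 = 0.02316
Old tax = $145,344 × 0.02316 = $3,366.16704
New tax = $113,088 × 0.02316 = $2,619.11808
Reduction = $3,366.16704 − $2,619.11808 = $747.04896

$747.05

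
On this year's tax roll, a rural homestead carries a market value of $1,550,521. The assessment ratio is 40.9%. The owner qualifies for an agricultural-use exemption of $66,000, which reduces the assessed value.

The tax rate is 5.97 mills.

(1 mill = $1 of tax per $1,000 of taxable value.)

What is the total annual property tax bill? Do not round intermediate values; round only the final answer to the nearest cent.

$3,391.93

Assessed value = $1,550,521 × 0.409 = $634,163.089
Taxable value = $634,163.089 − $66,000 = $568,163.089
Tax = $568,163.089 × 0.00597 = $3,391.93364133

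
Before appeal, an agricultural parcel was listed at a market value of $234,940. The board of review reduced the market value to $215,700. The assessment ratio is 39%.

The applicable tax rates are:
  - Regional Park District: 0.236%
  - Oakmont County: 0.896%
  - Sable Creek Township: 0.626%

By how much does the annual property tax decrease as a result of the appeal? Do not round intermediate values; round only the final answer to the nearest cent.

Old assessed value = $234,940 × 0.39 = $91,626.6
New assessed value = $215,700 × 0.39 = $84,123
Combined rate = 0.00236 + 0.00896 + 0.00626 = 0.01758
Old tax = $91,626.6 × 0.01758 = $1,610.795628
New tax = $84,123 × 0.01758 = $1,478.88234
Reduction = $1,610.795628 − $1,478.88234 = $131.913288

$131.91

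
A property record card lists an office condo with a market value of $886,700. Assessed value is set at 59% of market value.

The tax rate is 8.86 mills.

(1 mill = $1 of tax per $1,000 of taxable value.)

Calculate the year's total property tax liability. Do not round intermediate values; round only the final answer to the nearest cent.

Assessed value = $886,700 × 0.59 = $523,153
Tax = $523,153 × 0.00886 = $4,635.13558

$4,635.14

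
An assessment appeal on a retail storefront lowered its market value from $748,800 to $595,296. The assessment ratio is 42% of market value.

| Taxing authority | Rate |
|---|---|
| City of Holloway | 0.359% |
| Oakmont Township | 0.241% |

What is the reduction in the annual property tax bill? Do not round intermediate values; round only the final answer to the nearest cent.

$386.83

Old assessed value = $748,800 × 0.42 = $314,496
New assessed value = $595,296 × 0.42 = $250,024.32
Combined rate = 0.00359 + 0.00241 = 0.006
Old tax = $314,496 × 0.006 = $1,886.976
New tax = $250,024.32 × 0.006 = $1,500.14592
Reduction = $1,886.976 − $1,500.14592 = $386.83008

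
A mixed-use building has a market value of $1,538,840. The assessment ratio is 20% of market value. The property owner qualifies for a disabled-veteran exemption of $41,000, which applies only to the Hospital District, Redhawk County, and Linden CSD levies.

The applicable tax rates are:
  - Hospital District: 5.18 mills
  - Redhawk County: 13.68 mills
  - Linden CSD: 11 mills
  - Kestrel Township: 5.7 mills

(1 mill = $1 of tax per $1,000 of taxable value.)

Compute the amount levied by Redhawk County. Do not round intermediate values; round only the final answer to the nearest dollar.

Assessed value = $1,538,840 × 0.2 = $307,768
Redhawk County taxable value = $307,768 − $41,000 = $266,768
Redhawk County levy = $266,768 × 0.01368 = $3,649.38624

$3,649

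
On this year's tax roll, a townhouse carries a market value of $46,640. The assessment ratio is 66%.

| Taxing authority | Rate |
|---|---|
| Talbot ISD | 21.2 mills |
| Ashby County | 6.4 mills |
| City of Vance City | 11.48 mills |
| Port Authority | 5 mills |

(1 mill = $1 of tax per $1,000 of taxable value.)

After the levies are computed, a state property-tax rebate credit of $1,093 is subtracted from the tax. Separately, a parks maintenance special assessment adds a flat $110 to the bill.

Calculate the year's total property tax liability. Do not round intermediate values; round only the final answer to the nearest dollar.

Assessed value = $46,640 × 0.66 = $30,782.4
Talbot ISD: $30,782.4 × 0.0212 = $652.58688
Ashby County: $30,782.4 × 0.0064 = $197.00736
City of Vance City: $30,782.4 × 0.01148 = $353.381952
Port Authority: $30,782.4 × 0.005 = $153.912
Levies subtotal = $1,356.888192
After credit = $1,356.888192 − $1,093 = $263.888192
Total = $263.888192 + $110 = $373.888192

$374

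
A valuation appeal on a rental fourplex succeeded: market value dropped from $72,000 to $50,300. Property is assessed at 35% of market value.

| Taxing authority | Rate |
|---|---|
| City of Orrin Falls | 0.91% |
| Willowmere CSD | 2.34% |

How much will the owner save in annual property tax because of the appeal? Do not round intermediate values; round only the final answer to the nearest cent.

Old assessed value = $72,000 × 0.35 = $25,200
New assessed value = $50,300 × 0.35 = $17,605
Combined rate = 0.0091 + 0.0234 = 0.0325
Old tax = $25,200 × 0.0325 = $819
New tax = $17,605 × 0.0325 = $572.1625
Reduction = $819 − $572.1625 = $246.8375

$246.84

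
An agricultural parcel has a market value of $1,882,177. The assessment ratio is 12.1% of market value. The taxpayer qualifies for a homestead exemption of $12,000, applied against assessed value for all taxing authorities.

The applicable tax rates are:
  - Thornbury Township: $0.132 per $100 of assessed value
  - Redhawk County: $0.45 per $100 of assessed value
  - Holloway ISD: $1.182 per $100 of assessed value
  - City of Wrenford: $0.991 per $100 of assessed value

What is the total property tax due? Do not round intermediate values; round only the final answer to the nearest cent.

$5,943.73

Assessed value = $1,882,177 × 0.121 = $227,743.417
Taxable value = $227,743.417 − $12,000 = $215,743.417
Thornbury Township: $215,743.417 × 0.00132 = $284.78131044
Redhawk County: $215,743.417 × 0.0045 = $970.8453765
Holloway ISD: $215,743.417 × 0.01182 = $2,550.08718894
City of Wrenford: $215,743.417 × 0.00991 = $2,138.01726247
Total = $284.78131044 + $970.8453765 + $2,550.08718894 + $2,138.01726247 = $5,943.73113835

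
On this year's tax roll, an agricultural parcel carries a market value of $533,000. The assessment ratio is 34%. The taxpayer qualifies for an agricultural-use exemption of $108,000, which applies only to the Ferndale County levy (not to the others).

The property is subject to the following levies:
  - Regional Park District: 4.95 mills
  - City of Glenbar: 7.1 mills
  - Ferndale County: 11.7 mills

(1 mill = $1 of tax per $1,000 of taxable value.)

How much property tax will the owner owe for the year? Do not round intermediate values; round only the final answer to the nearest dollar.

Assessed value = $533,000 × 0.34 = $181,220
Regional Park District: $181,220 × 0.00495 = $897.039
City of Glenbar: $181,220 × 0.0071 = $1,286.662
Ferndale County: ($181,220 − $108,000) × 0.0117 = $73,220 × 0.0117 = $856.674
Total = $3,040.375

$3,040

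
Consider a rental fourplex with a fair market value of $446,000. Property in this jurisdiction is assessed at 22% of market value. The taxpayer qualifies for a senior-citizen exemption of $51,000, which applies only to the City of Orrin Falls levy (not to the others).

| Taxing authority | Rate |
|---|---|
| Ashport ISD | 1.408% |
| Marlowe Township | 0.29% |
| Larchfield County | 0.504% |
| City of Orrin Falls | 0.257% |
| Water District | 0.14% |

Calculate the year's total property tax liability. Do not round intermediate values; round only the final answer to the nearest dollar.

Assessed value = $446,000 × 0.22 = $98,120
Ashport ISD: $98,120 × 0.01408 = $1,381.5296
Marlowe Township: $98,120 × 0.0029 = $284.548
Larchfield County: $98,120 × 0.00504 = $494.5248
City of Orrin Falls: ($98,120 − $51,000) × 0.00257 = $47,120 × 0.00257 = $121.0984
Water District: $98,120 × 0.0014 = $137.368
Total = $2,419.0688

$2,419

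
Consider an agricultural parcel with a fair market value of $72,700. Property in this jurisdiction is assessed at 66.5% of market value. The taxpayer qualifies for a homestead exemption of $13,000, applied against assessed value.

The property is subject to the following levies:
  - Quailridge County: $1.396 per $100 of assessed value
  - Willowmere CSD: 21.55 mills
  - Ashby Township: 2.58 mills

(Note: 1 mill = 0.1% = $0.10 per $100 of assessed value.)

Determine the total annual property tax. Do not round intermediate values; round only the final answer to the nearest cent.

Assessed value = $72,700 × 0.665 = $48,345.5
Taxable value = $48,345.5 − $13,000 = $35,345.5
Quailridge County: $35,345.5 × 0.01396 = $493.42318
Willowmere CSD: $35,345.5 × 0.02155 = $761.695525
Ashby Township: $35,345.5 × 0.00258 = $91.19139
Total = $1,346.310095

$1,346.31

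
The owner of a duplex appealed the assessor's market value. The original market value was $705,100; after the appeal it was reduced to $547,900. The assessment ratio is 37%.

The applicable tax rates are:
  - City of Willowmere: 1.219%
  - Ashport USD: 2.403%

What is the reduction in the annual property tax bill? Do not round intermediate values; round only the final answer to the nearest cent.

Old assessed value = $705,100 × 0.37 = $260,887
New assessed value = $547,900 × 0.37 = $202,723
Combined rate = 0.01219 + 0.02403 = 0.03622
Old tax = $260,887 × 0.03622 = $9,449.32714
New tax = $202,723 × 0.03622 = $7,342.62706
Reduction = $9,449.32714 − $7,342.62706 = $2,106.70008

$2,106.70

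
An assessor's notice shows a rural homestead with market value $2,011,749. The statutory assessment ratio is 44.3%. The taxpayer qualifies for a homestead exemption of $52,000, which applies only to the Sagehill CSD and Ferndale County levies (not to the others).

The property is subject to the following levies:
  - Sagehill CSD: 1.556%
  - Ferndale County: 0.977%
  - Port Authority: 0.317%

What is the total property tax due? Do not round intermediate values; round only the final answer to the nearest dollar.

Assessed value = $2,011,749 × 0.443 = $891,204.807
Sagehill CSD: ($891,204.807 − $52,000) × 0.01556 = $839,204.807 × 0.01556 = $13,058.02679692
Ferndale County: ($891,204.807 − $52,000) × 0.00977 = $839,204.807 × 0.00977 = $8,199.03096439
Port Authority: $891,204.807 × 0.00317 = $2,825.11923819
Total = $24,082.1769995

$24,082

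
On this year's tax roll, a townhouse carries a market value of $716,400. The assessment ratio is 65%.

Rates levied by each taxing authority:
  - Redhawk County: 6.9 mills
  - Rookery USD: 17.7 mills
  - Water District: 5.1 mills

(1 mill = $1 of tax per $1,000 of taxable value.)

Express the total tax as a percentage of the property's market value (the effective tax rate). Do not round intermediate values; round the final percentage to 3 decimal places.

1.931%

Assessed value = $716,400 × 0.65 = $465,660
Redhawk County: $465,660 × 0.0069 = $3,213.054
Rookery USD: $465,660 × 0.0177 = $8,242.182
Water District: $465,660 × 0.0051 = $2,374.866
Total tax = $13,830.102
Effective rate = $13,830.102 ÷ $716,400 = 1.931% of market value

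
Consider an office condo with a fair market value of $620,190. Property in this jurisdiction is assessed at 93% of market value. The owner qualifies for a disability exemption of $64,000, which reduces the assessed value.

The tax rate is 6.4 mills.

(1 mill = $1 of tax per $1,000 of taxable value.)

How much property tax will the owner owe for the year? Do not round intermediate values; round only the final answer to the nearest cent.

Assessed value = $620,190 × 0.93 = $576,776.7
Taxable value = $576,776.7 − $64,000 = $512,776.7
Tax = $512,776.7 × 0.0064 = $3,281.77088

$3,281.77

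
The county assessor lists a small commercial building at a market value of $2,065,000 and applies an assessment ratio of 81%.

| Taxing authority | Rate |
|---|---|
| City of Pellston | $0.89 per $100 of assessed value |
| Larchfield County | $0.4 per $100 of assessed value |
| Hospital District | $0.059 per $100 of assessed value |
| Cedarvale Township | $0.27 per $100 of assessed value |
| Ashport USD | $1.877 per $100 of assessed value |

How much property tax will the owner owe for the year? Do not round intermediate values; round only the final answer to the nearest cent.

$58,475.84

Assessed value = $2,065,000 × 0.81 = $1,672,650
City of Pellston: $1,672,650 × 0.0089 = $14,886.585
Larchfield County: $1,672,650 × 0.004 = $6,690.6
Hospital District: $1,672,650 × 0.00059 = $986.8635
Cedarvale Township: $1,672,650 × 0.0027 = $4,516.155
Ashport USD: $1,672,650 × 0.01877 = $31,395.6405
Total = $14,886.585 + $6,690.6 + $986.8635 + $4,516.155 + $31,395.6405 = $58,475.844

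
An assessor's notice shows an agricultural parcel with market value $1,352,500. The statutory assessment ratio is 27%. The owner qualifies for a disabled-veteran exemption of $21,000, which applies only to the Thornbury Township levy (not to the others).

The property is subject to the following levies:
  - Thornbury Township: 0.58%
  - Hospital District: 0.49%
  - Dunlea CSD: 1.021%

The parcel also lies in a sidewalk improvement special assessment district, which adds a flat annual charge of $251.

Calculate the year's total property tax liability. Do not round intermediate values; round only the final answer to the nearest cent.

$7,765.01

Assessed value = $1,352,500 × 0.27 = $365,175
Thornbury Township: ($365,175 − $21,000) × 0.0058 = $344,175 × 0.0058 = $1,996.215
Hospital District: $365,175 × 0.0049 = $1,789.3575
Dunlea CSD: $365,175 × 0.01021 = $3,728.43675
Levies subtotal = $7,514.00925
Total = $7,514.00925 + $251 = $7,765.00925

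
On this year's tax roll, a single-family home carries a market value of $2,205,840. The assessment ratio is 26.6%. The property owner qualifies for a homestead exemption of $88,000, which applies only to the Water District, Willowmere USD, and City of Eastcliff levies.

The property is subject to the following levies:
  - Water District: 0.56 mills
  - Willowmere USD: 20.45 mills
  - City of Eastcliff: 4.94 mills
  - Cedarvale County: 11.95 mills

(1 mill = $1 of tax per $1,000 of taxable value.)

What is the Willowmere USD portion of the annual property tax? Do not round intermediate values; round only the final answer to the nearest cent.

$10,199.51

Assessed value = $2,205,840 × 0.266 = $586,753.44
Willowmere USD taxable value = $586,753.44 − $88,000 = $498,753.44
Willowmere USD levy = $498,753.44 × 0.02045 = $10,199.507848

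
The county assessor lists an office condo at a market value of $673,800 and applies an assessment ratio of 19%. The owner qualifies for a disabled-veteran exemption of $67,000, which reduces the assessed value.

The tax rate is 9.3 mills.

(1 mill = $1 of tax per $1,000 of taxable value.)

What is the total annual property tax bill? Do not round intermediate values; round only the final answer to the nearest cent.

$567.50

Assessed value = $673,800 × 0.19 = $128,022
Taxable value = $128,022 − $67,000 = $61,022
Tax = $61,022 × 0.0093 = $567.5046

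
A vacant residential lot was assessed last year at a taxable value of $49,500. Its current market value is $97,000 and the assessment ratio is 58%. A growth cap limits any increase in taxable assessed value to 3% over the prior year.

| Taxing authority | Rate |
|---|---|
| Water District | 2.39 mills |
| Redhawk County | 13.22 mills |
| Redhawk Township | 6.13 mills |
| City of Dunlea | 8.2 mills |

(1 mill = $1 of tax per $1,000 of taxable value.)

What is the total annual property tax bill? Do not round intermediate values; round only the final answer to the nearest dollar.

$1,526

Uncapped assessed value = $97,000 × 0.58 = $56,260
Cap limit = $49,500 × 1.03 = $50,985
Taxable assessed value = min($56,260, $50,985) = $50,985 (cap binds)
Water District: $50,985 × 0.00239 = $121.85415
Redhawk County: $50,985 × 0.01322 = $674.0217
Redhawk Township: $50,985 × 0.00613 = $312.53805
City of Dunlea: $50,985 × 0.0082 = $418.077
Total = $1,526.4909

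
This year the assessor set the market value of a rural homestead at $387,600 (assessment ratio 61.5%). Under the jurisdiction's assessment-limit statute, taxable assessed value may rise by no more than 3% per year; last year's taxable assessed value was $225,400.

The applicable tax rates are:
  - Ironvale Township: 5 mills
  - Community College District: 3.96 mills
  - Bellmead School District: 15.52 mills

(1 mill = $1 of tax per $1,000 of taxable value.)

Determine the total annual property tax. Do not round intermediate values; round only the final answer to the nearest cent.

$5,683.33

Uncapped assessed value = $387,600 × 0.615 = $238,374
Cap limit = $225,400 × 1.03 = $232,162
Taxable assessed value = min($238,374, $232,162) = $232,162 (cap binds)
Ironvale Township: $232,162 × 0.005 = $1,160.81
Community College District: $232,162 × 0.00396 = $919.36152
Bellmead School District: $232,162 × 0.01552 = $3,603.15424
Total = $5,683.32576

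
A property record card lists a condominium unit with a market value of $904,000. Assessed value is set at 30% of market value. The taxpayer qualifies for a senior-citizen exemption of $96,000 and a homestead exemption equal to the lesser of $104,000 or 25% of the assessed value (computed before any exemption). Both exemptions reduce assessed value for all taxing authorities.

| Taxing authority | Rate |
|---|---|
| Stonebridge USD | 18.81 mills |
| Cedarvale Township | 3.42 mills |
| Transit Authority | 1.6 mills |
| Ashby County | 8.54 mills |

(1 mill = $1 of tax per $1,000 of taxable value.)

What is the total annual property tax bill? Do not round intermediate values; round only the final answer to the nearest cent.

$3,476.54

Assessed value = $904,000 × 0.3 = $271,200
Homestead exemption = min($104,000, 25% × $271,200) = min($104,000, $67,800) = $67,800 (percentage binds)
Taxable value = $271,200 − $96,000 − $67,800 = $107,400
Stonebridge USD: $107,400 × 0.01881 = $2,020.194
Cedarvale Township: $107,400 × 0.00342 = $367.308
Transit Authority: $107,400 × 0.0016 = $171.84
Ashby County: $107,400 × 0.00854 = $917.196
Total = $3,476.538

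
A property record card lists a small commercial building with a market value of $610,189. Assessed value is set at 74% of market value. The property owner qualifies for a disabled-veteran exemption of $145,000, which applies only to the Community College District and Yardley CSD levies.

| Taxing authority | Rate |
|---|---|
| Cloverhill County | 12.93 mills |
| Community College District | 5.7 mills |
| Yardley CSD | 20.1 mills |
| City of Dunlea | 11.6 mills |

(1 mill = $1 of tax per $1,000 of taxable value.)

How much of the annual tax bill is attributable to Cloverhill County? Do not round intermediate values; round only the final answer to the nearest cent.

$5,838.41

Assessed value = $610,189 × 0.74 = $451,539.86
Cloverhill County taxable value = $451,539.86 (exemption does not apply)
Cloverhill County levy = $451,539.86 × 0.01293 = $5,838.4103898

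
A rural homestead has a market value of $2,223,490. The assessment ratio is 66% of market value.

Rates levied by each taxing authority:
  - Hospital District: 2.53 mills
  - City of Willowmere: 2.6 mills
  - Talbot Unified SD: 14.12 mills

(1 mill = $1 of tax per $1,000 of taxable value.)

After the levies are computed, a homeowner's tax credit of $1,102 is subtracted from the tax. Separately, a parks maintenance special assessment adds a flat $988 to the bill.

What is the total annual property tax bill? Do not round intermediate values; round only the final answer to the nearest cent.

Assessed value = $2,223,490 × 0.66 = $1,467,503.4
Hospital District: $1,467,503.4 × 0.00253 = $3,712.783602
City of Willowmere: $1,467,503.4 × 0.0026 = $3,815.50884
Talbot Unified SD: $1,467,503.4 × 0.01412 = $20,721.148008
Levies subtotal = $28,249.44045
After credit = $28,249.44045 − $1,102 = $27,147.44045
Total = $27,147.44045 + $988 = $28,135.44045

$28,135.44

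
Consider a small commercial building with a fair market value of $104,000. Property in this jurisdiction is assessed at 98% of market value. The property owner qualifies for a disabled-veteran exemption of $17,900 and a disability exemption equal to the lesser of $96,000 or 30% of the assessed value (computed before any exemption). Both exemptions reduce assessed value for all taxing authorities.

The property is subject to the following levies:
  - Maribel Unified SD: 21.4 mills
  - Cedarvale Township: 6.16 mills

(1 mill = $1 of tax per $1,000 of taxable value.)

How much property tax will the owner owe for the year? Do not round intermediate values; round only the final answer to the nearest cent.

Assessed value = $104,000 × 0.98 = $101,920
Disability exemption = min($96,000, 30% × $101,920) = min($96,000, $30,576) = $30,576 (percentage binds)
Taxable value = $101,920 − $17,900 − $30,576 = $53,444
Maribel Unified SD: $53,444 × 0.0214 = $1,143.7016
Cedarvale Township: $53,444 × 0.00616 = $329.21504
Total = $1,472.91664

$1,472.92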